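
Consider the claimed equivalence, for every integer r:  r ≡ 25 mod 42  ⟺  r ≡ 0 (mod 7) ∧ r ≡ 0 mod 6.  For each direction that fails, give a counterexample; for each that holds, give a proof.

(⟹) This fails: r = 25 gives 25 ≡ 25 (mod 42) but 25 ≡ 4 (mod 7), so the conjunction on the right does not hold.

(⟸) This fails: r = 0 satisfies both congruences on the right (0 ≡ 0 mod 7 and 0 ≡ 0 mod 6) yet 0 ≡ 0 (mod 42), not 25.

(⇒) fails and (⇐) fails.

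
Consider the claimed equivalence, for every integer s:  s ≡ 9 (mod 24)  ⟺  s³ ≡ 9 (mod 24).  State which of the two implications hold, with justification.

Both implications hold.

(⇒) Suppose s ≡ 9 (mod 24). Write s = 24j + 9. Then (24j + 9)³ = 13824j³ + 15552j² + 5832j + 729 = 24(576j³ + 648j² + 243j + 30) + 9, so s³ ≡ 9 (mod 24).

(⇐) Conversely, suppose s³ ≡ 9 (mod 24). The only residue r in {0, …, 23} with r³ ≡ 9 (mod 24) is r = 9, so s ≡ 9 (mod 24).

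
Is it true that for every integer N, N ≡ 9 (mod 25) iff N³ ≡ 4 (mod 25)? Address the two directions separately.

Both directions hold.

(⟹) Suppose N ≡ 9 (mod 25). Write N = 25j + 9. Then (25j + 9)³ = 15625j³ + 16875j² + 6075j + 729 = 25(625j³ + 675j² + 243j + 29) + 4, so N³ ≡ 4 (mod 25).

(⟸) Conversely, suppose N³ ≡ 4 (mod 25). The only residue r in {0, …, 24} with r³ ≡ 4 (mod 25) is r = 9, so N ≡ 9 (mod 25).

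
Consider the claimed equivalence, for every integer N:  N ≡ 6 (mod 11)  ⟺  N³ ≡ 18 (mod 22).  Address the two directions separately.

Forward direction. This fails: take N = 17. Then 17 ≡ 6 (mod 11), but 17³ = 4913 ≡ 7 (mod 22), not 18.

Converse. The residues r modulo 22 with r³ ≡ 18 (mod 22) are exactly {6}, and each is ≡ 6 (mod 11).

Only the reverse direction holds.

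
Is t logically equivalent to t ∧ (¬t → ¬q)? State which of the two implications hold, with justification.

Both directions hold.

[⇒] Assume the antecedent. If t is true, t ∧ (¬t → ¬q) reduces to true regardless of the other variables. If t is false, the antecedent cannot hold. Either way t ∧ (¬t → ¬q) holds.

[⇐] Assume the antecedent. If t is true, t reduces to true regardless of the other variables. If t is false, the antecedent cannot hold. Either way t holds.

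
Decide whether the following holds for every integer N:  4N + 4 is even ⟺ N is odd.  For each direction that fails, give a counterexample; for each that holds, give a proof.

[⇒] This fails: take N = 2. Then 4N + 4 = 12, which is even, yet N = 2 is even, not odd.

[⇐] Suppose N is odd. Since 4 is even, 4N is even for every N, so 4N + 4 has the same parity as 4, which is even. Hence 4N + 4 is even.

Only the converse holds.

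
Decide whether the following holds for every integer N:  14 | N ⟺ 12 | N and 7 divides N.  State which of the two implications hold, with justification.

(⇒) fails; (⇐) holds.

(→) This fails: take N = 14. Certainly 14 ∣ 14, but 12 ∤ 14.

(←) Suppose 12 ∣ N and 7 ∣ N. Any common multiple of 12 and 7 is a multiple of their lcm; here gcd(12, 7) = 1, so lcm(12, 7) = 12·7 = 84, so 84 ∣ N. Since 14 ∣ 84, it follows that 14 ∣ N.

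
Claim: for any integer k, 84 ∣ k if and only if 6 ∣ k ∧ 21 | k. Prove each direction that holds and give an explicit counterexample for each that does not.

(⇒) holds; (⇐) fails.

[⇒] If 84 ∣ k, write k = 84q. Since 84 = 14·6, k = 6·(14q), so 6 ∣ k; and since 84 = 4·21, k = 21·(4q), so 21 ∣ k.

[⇐] This fails: take k = 42. Both 6 ∣ 42 and 21 ∣ 42, yet 42 is not a multiple of 84 (since 42 = 0·84 + 42), so 84 ∤ 42.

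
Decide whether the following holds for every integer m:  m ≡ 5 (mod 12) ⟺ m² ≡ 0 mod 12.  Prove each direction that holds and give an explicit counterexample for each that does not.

Neither direction holds.

(⟹) This fails: take m = 5. Then 5 ≡ 5 (mod 12), but 5² = 25 ≡ 1 (mod 12), not 0.

(⟸) This fails: take m = 0. Then 0² = 0 ≡ 0 (mod 12), yet 0 ≡ 0 (mod 12), not 5.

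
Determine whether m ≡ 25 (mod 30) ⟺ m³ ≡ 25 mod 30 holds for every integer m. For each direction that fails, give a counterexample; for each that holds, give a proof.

Forward direction. Suppose m ≡ 25 (mod 30). Write m = 30j + 25. Then (30j + 25)³ = 27000j³ + 67500j² + 56250j + 15625 = 30(900j³ + 2250j² + 1875j + 520) + 25, so m³ ≡ 25 (mod 30).

Converse. Suppose m³ ≡ 25 (mod 30). The only residue r in {0, …, 29} with r³ ≡ 25 (mod 30) is r = 25, so m ≡ 25 (mod 30).

Both implications hold.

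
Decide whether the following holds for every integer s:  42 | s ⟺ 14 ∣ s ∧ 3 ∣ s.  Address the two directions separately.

[⇒] If 42 ∣ s, write s = 42q. Since 42 = 3·14, s = 14·(3q), so 14 ∣ s; and since 42 = 14·3, s = 3·(14q), so 3 ∣ s.

[⇐] Suppose 14 ∣ s and 3 ∣ s. Any common multiple of 14 and 3 is a multiple of their lcm; here gcd(14, 3) = 1, so lcm(14, 3) = 14·3 = 42, so 42 ∣ s.

Equivalent; both directions hold.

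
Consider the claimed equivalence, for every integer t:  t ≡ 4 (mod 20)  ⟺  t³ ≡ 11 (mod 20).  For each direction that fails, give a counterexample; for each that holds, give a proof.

Neither implication holds.

(⇒) This fails: take t = 4. Then 4 ≡ 4 (mod 20), but 4³ = 64 ≡ 4 (mod 20), not 11.

(⇐) This fails: take t = 11. Then 11³ = 1331 ≡ 11 (mod 20), yet 11 ≡ 11 (mod 20), not 4.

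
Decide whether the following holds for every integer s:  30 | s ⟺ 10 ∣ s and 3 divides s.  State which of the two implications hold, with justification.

Equivalent; both directions hold.

(⟹) If 30 ∣ s, write s = 30q. Since 30 = 3·10, s = 10·(3q), so 10 ∣ s; and since 30 = 10·3, s = 3·(10q), so 3 ∣ s.

(⟸) Suppose 10 ∣ s and 3 ∣ s. Any common multiple of 10 and 3 is a multiple of their lcm; here gcd(10, 3) = 1, so lcm(10, 3) = 10·3 = 30, so 30 ∣ s.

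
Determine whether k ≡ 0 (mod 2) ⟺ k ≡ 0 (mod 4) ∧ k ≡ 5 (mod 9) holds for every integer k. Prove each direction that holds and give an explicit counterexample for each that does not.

Only the converse holds.

(⇐) If k ≡ 0 (mod 4) and k ≡ 5 (mod 9), then by the Chinese remainder theorem k ≡ 32 (mod 36). Since 32 ≡ 0 (mod 2) and 2 ∣ 36, we get k ≡ 0 (mod 2).

(⇒) This fails: k = 0 gives 0 ≡ 0 (mod 2) but 0 ≡ 0 (mod 9), so the conjunction on the right does not hold.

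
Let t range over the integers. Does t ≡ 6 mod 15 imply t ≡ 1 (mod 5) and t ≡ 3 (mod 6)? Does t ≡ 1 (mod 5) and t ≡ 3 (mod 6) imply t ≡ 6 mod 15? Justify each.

Only the reverse direction holds.

(→) This fails: t = 6 gives 6 ≡ 6 (mod 15) but 6 ≡ 0 (mod 6), so the conjunction on the right does not hold.

(←) Conversely, if t ≡ 1 (mod 5) and t ≡ 3 (mod 6), then by the Chinese remainder theorem t ≡ 21 (mod 30). Since 21 ≡ 6 (mod 15) and 15 ∣ 30, we get t ≡ 6 (mod 15).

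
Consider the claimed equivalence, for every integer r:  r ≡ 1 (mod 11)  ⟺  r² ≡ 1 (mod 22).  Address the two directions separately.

Neither direction holds.

(⇒) This fails: take r = 12. Then 12 ≡ 1 (mod 11), but 12² = 144 ≡ 12 (mod 22), not 1.

(⇐) This fails: take r = 21. Then 21² = 441 ≡ 1 (mod 22), yet 21 ≡ 10 (mod 11), not 1.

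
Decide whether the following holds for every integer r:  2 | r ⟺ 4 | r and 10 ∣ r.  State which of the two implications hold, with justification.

(⇒) This fails: take r = 2. Certainly 2 ∣ 2, but 4 ∤ 2.

(⇐) Suppose 4 ∣ r and 10 ∣ r. Any common multiple of 4 and 10 is a multiple of their lcm; here lcm(4, 10) = 4·10/gcd(4, 10) = 40/2 = 20, so 20 ∣ r. Since 2 ∣ 20, it follows that 2 ∣ r.

Only the converse holds.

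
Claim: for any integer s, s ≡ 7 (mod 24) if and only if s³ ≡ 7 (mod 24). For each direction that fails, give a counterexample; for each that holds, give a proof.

Equivalent; both directions hold.

(⟸) Suppose s³ ≡ 7 (mod 24). The only residue r in {0, …, 23} with r³ ≡ 7 (mod 24) is r = 7, so s ≡ 7 (mod 24).

(⟹) Suppose s ≡ 7 (mod 24). Write s = 24j + 7. Then (24j + 7)³ = 13824j³ + 12096j² + 3528j + 343 = 24(576j³ + 504j² + 147j + 14) + 7, so s³ ≡ 7 (mod 24).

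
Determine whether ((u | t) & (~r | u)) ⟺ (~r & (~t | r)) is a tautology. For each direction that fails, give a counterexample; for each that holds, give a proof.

Both directions fail.

(⇒) This fails. Under r = T, u = T, t = F, the left side is true but the right side is false.

(⇐) This fails. Under r = F, u = F, t = F, the left side is false but the right side is true.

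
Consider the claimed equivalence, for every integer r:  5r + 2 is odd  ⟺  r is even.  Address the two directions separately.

(⇒) fails and (⇐) fails.

(⟹) This fails: r = 3 gives 5r + 2 = 17, which is odd, but 3 is odd, not even.

(⟸) This also fails: r = 0 is even, but 5r + 2 = 2 is even, not odd.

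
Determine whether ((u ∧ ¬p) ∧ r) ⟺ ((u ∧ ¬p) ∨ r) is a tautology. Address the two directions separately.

(⇒) Assume the antecedent. If r is true, (u ∧ ¬p) ∨ r reduces to true regardless of the other variables. If r is false, the antecedent cannot hold. Either way (u ∧ ¬p) ∨ r holds.

(⇐) This fails. Under r = T, p = F, u = F, the left side is false but the right side is true.

The forward direction holds; the converse fails.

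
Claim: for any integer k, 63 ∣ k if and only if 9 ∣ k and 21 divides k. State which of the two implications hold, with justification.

The biconditional holds.

Forward direction. If 63 ∣ k, write k = 63q. Since 63 = 7·9, k = 9·(7q), so 9 ∣ k; and since 63 = 3·21, k = 21·(3q), so 21 ∣ k.

Converse. Suppose 9 ∣ k and 21 ∣ k. Any common multiple of 9 and 21 is a multiple of their lcm; here lcm(9, 21) = 9·21/gcd(9, 21) = 189/3 = 63, so 63 ∣ k.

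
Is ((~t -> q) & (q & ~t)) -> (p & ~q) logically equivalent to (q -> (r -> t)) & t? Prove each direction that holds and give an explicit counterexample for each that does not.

(⇒) This fails. Under p = F, r = F, t = F, q = F, the left side is true but the right side is false.

(⇐) Assume the antecedent. If t is true, the consequent reduces to true regardless of the other variables. If t is false, the antecedent cannot hold. Either way the consequent holds.

Only the converse holds.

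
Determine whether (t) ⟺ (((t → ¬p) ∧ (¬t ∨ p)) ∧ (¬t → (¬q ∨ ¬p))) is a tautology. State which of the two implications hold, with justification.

(⟹) This fails. Under t = T, p = F, q = F, the left side is true but the right side is false.

(⟸) This fails. Under t = F, p = F, q = F, the left side is false but the right side is true.

Both directions fail.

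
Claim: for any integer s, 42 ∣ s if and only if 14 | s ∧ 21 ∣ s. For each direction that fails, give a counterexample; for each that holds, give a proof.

Equivalent; both directions hold.

(⇒) If 42 ∣ s, write s = 42q. Since 42 = 3·14, s = 14·(3q), so 14 ∣ s; and since 42 = 2·21, s = 21·(2q), so 21 ∣ s.

(⇐) Suppose 14 ∣ s and 21 ∣ s. Any common multiple of 14 and 21 is a multiple of their lcm; here lcm(14, 21) = 14·21/gcd(14, 21) = 294/7 = 42, so 42 ∣ s.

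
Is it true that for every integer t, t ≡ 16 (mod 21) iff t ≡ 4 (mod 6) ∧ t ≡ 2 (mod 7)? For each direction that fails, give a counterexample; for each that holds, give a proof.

[⇐] If t ≡ 4 (mod 6) and t ≡ 2 (mod 7), then by the Chinese remainder theorem t ≡ 16 (mod 42). Since 16 ≡ 16 (mod 21) and 21 ∣ 42, we get t ≡ 16 (mod 21).

[⇒] This fails: t = 37 gives 37 ≡ 16 (mod 21) but 37 ≡ 1 (mod 6), so the conjunction on the right does not hold.

(⇒) fails; (⇐) holds.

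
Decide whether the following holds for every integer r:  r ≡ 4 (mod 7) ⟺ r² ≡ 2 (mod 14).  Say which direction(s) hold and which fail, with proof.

(⇒) fails and (⇐) fails.

(⟹) This fails: take r = 11. Then 11 ≡ 4 (mod 7), but 11² = 121 ≡ 9 (mod 14), not 2.

(⟸) This fails: take r = 10. Then 10² = 100 ≡ 2 (mod 14), yet 10 ≡ 3 (mod 7), not 4.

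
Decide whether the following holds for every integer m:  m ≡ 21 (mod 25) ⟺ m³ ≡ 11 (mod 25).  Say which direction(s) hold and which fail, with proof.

Forward direction. Suppose m ≡ 21 (mod 25). Write m = 25j + 21. Then (25j + 21)³ = 15625j³ + 39375j² + 33075j + 9261 = 25(625j³ + 1575j² + 1323j + 370) + 11, so m³ ≡ 11 (mod 25).

Converse. Suppose m³ ≡ 11 (mod 25). The only residue r in {0, …, 24} with r³ ≡ 11 (mod 25) is r = 21, so m ≡ 21 (mod 25).

The biconditional holds.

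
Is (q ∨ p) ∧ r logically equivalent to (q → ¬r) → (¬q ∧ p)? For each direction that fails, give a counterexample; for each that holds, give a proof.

The forward direction holds; the converse fails.

(⇒) Assume the antecedent. If q is true, the antecedent forces (q = T, p = F, r = T) or (q = T, p = T, r = T), and (q → ¬r) → (¬q ∧ p) holds there. If q is false, the antecedent forces (q = F, p = T, r = T), and (q → ¬r) → (¬q ∧ p) holds there. Either way (q → ¬r) → (¬q ∧ p) holds.

(⇐) This fails. Under q = F, p = T, r = F, the left side is false but the right side is true.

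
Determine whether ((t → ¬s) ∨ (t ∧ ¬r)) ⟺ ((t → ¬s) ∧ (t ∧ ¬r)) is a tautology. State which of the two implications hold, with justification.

(⇒) This fails. Under s = F, t = F, r = F, the left side is true but the right side is false.

(⇐) Assume the antecedent. If s is true, the antecedent cannot hold. If s is false, (t → ¬s) ∨ (t ∧ ¬r) reduces to true regardless of the other variables. Either way (t → ¬s) ∨ (t ∧ ¬r) holds.

The forward direction fails; the converse holds.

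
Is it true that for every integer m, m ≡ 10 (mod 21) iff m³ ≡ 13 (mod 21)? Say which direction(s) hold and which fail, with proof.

Forward direction. Suppose m ≡ 10 (mod 21). Write m = 21j + 10. Then (21j + 10)³ = 9261j³ + 13230j² + 6300j + 1000 = 21(441j³ + 630j² + 300j + 47) + 13, so m³ ≡ 13 (mod 21).

Converse. This fails: take m = 13. Then 13³ = 2197 ≡ 13 (mod 21), yet 13 ≡ 13 (mod 21), not 10.

Only the forward implication holds.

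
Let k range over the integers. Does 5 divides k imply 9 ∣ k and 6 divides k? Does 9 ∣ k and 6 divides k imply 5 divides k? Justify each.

Neither implication holds.

(→) This fails: take k = 5. Certainly 5 ∣ 5, but 9 ∤ 5.

(←) This fails: take k = 18. Both 9 ∣ 18 and 6 ∣ 18, yet 18 is not a multiple of 5 (since 18 = 3·5 + 3), so 5 ∤ 18.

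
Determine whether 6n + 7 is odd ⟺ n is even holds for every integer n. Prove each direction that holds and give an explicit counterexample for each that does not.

(⇐) Suppose n is even. Since 6 is even, 6n is even for every n, so 6n + 7 has the same parity as 7, which is odd. Hence 6n + 7 is odd.

(⇒) This fails: take n = 7. Then 6n + 7 = 49, which is odd, yet n = 7 is odd, not even.

(⇒) fails; (⇐) holds.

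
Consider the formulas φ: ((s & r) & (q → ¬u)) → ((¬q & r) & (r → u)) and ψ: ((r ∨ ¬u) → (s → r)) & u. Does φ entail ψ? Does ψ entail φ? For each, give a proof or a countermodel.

(→) This fails. Under r = F, u = F, s = F, q = F, the left side is true but the right side is false.

(←) Assume the antecedent. If u is true, the consequent reduces to true regardless of the other variables. If u is false, the antecedent cannot hold. Either way the consequent holds.

Only the reverse direction holds.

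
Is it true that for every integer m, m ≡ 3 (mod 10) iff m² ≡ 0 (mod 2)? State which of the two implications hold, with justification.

Both directions fail.

Forward direction. This fails: take m = 3. Then 3 ≡ 3 (mod 10), but 3² = 9 ≡ 1 (mod 2), not 0.

Converse. This fails: take m = 0. Then 0² = 0 ≡ 0 (mod 2), yet 0 ≡ 0 (mod 10), not 3.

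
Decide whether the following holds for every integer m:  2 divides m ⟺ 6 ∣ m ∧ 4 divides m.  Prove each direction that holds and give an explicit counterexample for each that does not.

(⟹) This fails: take m = 2. Certainly 2 ∣ 2, but 6 ∤ 2.

(⟸) Suppose 6 ∣ m and 4 ∣ m. Any common multiple of 6 and 4 is a multiple of their lcm; here lcm(6, 4) = 6·4/gcd(6, 4) = 24/2 = 12, so 12 ∣ m. Since 2 ∣ 12, it follows that 2 ∣ m.

Not equivalent: only (⇐) holds.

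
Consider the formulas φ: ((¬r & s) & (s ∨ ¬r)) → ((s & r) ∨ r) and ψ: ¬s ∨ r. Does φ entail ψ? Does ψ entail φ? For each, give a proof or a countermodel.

Forward direction. Assume the antecedent. If s is true, the antecedent forces (s = T, r = T), and ¬s ∨ r holds there. If s is false, ¬s ∨ r reduces to true regardless of the other variables. Either way ¬s ∨ r holds.

Converse. Assume the antecedent. If s is true, the antecedent forces (s = T, r = T), and the consequent holds there. If s is false, the consequent reduces to true regardless of the other variables. Either way the consequent holds.

Both directions hold; the statement is true.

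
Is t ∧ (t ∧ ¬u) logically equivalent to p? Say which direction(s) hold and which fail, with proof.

Neither implication holds.

(→) This fails. Under u = F, t = T, p = F, the left side is true but the right side is false.

(←) This fails. Under u = F, t = F, p = T, the left side is false but the right side is true.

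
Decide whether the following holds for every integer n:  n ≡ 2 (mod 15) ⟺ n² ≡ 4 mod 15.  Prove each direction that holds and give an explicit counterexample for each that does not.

Only the forward implication holds.

[⇒] Suppose n ≡ 2 (mod 15). Write n = 15j + 2. Then (15j + 2)² = 225j² + 60j + 4 = 15(15j² + 4j) + 4, so n² ≡ 4 (mod 15).

[⇐] This fails: take n = 7. Then 7² = 49 ≡ 4 (mod 15), yet 7 ≡ 7 (mod 15), not 2.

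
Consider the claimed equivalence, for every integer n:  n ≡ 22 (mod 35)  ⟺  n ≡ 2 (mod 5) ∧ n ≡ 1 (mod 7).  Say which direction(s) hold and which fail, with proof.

Both directions hold.

(⇐) If n ≡ 2 (mod 5) and n ≡ 1 (mod 7), then by the Chinese remainder theorem n ≡ 22 (mod 35). This is exactly n ≡ 22 (mod 35).

(⇒) Suppose n ≡ 22 (mod 35); write n = 35j + 22. Since 5 ∣ 35, reducing mod 5 gives n ≡ 22 ≡ 2 (mod 5); since 7 ∣ 35, reducing mod 7 gives n ≡ 22 ≡ 1 (mod 7).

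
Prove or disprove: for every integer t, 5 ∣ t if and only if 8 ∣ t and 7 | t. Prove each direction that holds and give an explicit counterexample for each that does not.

(⇒) fails and (⇐) fails.

[⇒] This fails: take t = 5. Certainly 5 ∣ 5, but 8 ∤ 5.

[⇐] This fails: take t = 56. Both 8 ∣ 56 and 7 ∣ 56, yet 56 is not a multiple of 5 (since 56 = 11·5 + 1), so 5 ∤ 56.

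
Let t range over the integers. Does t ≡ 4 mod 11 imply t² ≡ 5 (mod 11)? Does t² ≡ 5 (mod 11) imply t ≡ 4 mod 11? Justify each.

(⇒) holds; (⇐) fails.

Forward direction. Suppose t ≡ 4 mod 11. Write t = 11j + 4. Then (11j + 4)² = 121j² + 88j + 16 = 11(11j² + 8j + 1) + 5, so t² ≡ 5 (mod 11).

Converse. This fails: take t = 7. Then 7² = 49 ≡ 5 (mod 11), yet 7 ≡ 7 (mod 11), not 4.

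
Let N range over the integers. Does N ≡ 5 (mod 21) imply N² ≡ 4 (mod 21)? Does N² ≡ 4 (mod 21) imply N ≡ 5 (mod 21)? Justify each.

(⟹) Suppose N ≡ 5 (mod 21). Write N = 21j + 5. Then (21j + 5)² = 441j² + 210j + 25 = 21(21j² + 10j + 1) + 4, so N² ≡ 4 (mod 21).

(⟸) This fails: take N = 2. Then 2² = 4 ≡ 4 (mod 21), yet 2 ≡ 2 (mod 21), not 5.

The forward direction holds; the converse fails.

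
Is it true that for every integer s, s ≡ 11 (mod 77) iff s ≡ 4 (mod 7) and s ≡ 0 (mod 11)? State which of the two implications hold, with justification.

[⇒] Suppose s ≡ 11 (mod 77); write s = 77j + 11. Since 7 ∣ 77, reducing mod 7 gives s ≡ 11 ≡ 4 (mod 7); since 11 ∣ 77, reducing mod 11 gives s ≡ 11 ≡ 0 (mod 11).

[⇐] Conversely, if s ≡ 4 (mod 7) and s ≡ 0 (mod 11), then by the Chinese remainder theorem s ≡ 11 (mod 77). This is exactly s ≡ 11 (mod 77).

Both directions hold.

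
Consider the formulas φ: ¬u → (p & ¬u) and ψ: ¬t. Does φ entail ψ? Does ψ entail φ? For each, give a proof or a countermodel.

(⇒) fails and (⇐) fails.

[⇒] This fails. Under t = T, u = T, p = F, the left side is true but the right side is false.

[⇐] This fails. Under t = F, u = F, p = F, the left side is false but the right side is true.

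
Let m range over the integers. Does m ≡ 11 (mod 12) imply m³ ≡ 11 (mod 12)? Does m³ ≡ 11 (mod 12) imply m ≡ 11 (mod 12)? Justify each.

The biconditional holds.

(⟸) Suppose m³ ≡ 11 (mod 12). The only residue r in {0, …, 11} with r³ ≡ 11 (mod 12) is r = 11, so m ≡ 11 (mod 12).

(⟹) Suppose m ≡ 11 (mod 12). Write m = 12j + 11. Then (12j + 11)³ = 1728j³ + 4752j² + 4356j + 1331 = 12(144j³ + 396j² + 363j + 110) + 11, so m³ ≡ 11 (mod 12).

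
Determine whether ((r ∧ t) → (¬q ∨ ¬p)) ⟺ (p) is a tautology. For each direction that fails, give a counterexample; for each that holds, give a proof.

Neither direction holds.

Forward direction. This fails. Under r = F, t = F, q = F, p = F, the left side is true but the right side is false.

Converse. This fails. Under r = T, t = T, q = T, p = T, the left side is false but the right side is true.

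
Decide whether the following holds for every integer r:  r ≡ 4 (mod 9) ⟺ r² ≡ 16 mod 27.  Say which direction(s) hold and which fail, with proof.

Forward direction. This fails: take r = 13. Then 13 ≡ 4 (mod 9), but 13² = 169 ≡ 7 (mod 27), not 16.

Converse. This fails: take r = 23. Then 23² = 529 ≡ 16 (mod 27), yet 23 ≡ 5 (mod 9), not 4.

Neither implication holds.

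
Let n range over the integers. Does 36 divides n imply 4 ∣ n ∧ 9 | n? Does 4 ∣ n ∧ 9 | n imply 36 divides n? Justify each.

(→) If 36 ∣ n, write n = 36q. Since 36 = 9·4, n = 4·(9q), so 4 ∣ n; and since 36 = 4·9, n = 9·(4q), so 9 ∣ n.

(←) Suppose 4 ∣ n and 9 ∣ n. Any common multiple of 4 and 9 is a multiple of their lcm; here gcd(4, 9) = 1, so lcm(4, 9) = 4·9 = 36, so 36 ∣ n.

Both directions hold; the statement is true.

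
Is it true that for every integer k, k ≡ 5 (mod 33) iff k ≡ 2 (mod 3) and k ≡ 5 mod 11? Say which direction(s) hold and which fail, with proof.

[⇐] If k ≡ 2 (mod 3) and k ≡ 5 (mod 11), then by the Chinese remainder theorem k ≡ 5 (mod 33). This is exactly k ≡ 5 (mod 33).

[⇒] Suppose k ≡ 5 (mod 33); write k = 33j + 5. Since 3 ∣ 33, reducing mod 3 gives k ≡ 5 ≡ 2 (mod 3); since 11 ∣ 33, reducing mod 11 gives k ≡ 5 (mod 11).

The biconditional holds.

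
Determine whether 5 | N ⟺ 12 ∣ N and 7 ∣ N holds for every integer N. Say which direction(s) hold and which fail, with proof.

(⇒) fails and (⇐) fails.

(⇒) This fails: take N = 5. Certainly 5 ∣ 5, but 12 ∤ 5.

(⇐) This fails: take N = 84. Both 12 ∣ 84 and 7 ∣ 84, yet 84 is not a multiple of 5 (since 84 = 16·5 + 4), so 5 ∤ 84.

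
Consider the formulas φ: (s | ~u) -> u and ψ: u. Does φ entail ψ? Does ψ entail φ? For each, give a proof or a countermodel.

Both implications hold.

[⇐] Assume the antecedent. If u is true, (s | ~u) -> u reduces to true regardless of the other variables. If u is false, the antecedent cannot hold. Either way (s | ~u) -> u holds.

[⇒] Assume the antecedent. If u is true, u reduces to true regardless of the other variables. If u is false, the antecedent cannot hold. Either way u holds.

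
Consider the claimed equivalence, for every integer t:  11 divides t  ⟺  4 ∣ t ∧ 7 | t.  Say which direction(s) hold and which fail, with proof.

Neither direction holds.

(→) This fails: take t = 11. Certainly 11 ∣ 11, but 4 ∤ 11.

(←) This fails: take t = 28. Both 4 ∣ 28 and 7 ∣ 28, yet 28 is not a multiple of 11 (since 28 = 2·11 + 6), so 11 ∤ 28.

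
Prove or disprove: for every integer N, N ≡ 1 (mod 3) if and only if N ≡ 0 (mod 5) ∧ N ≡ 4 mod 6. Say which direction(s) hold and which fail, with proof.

The forward direction fails; the converse holds.

(→) This fails: N = 1 gives 1 ≡ 1 (mod 3) but 1 ≡ 1 (mod 5), so the conjunction on the right does not hold.

(←) Conversely, if N ≡ 0 (mod 5) and N ≡ 4 (mod 6), then by the Chinese remainder theorem N ≡ 10 (mod 30). Since 10 ≡ 1 (mod 3) and 3 ∣ 30, we get N ≡ 1 (mod 3).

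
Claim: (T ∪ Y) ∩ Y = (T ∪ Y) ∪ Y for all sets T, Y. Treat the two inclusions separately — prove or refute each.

Forward inclusion. Let x ∈ (T ∪ Y) ∩ Y. Then either x ∈ Y and x ∉ T; or x ∈ T ∩ Y. In each case x ∈ (T ∪ Y) ∪ Y, so (T ∪ Y) ∩ Y ⊆ (T ∪ Y) ∪ Y.

Reverse inclusion. This inclusion fails. Take T = {1}, Y = ∅; then 1 ∈ (T ∪ Y) ∪ Y but 1 ∉ (T ∪ Y) ∩ Y.

The sets are not equal: only the forward inclusion holds.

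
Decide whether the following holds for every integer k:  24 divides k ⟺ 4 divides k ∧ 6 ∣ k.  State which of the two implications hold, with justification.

(⇒) holds; (⇐) fails.

Forward direction. If 24 ∣ k, write k = 24q. Since 24 = 6·4, k = 4·(6q), so 4 ∣ k; and since 24 = 4·6, k = 6·(4q), so 6 ∣ k.

Converse. This fails: take k = 12. Both 4 ∣ 12 and 6 ∣ 12, yet 12 is not a multiple of 24 (since 12 = 0·24 + 12), so 24 ∤ 12.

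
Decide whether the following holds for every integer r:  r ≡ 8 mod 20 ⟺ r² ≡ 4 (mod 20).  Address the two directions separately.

Only the forward direction holds.

[⇐] This fails: take r = 2. Then 2² = 4 ≡ 4 (mod 20), yet 2 ≡ 2 (mod 20), not 8.

[⇒] Suppose r ≡ 8 mod 20. Write r = 20j + 8. Then (20j + 8)² = 400j² + 320j + 64 = 20(20j² + 16j + 3) + 4, so r² ≡ 4 (mod 20).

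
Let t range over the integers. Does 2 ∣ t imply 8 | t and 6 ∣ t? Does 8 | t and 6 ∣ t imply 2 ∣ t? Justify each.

Not equivalent: only (⇐) holds.

(⟹) This fails: take t = 2. Certainly 2 ∣ 2, but 8 ∤ 2.

(⟸) Suppose 8 ∣ t and 6 ∣ t. Any common multiple of 8 and 6 is a multiple of their lcm; here lcm(8, 6) = 8·6/gcd(8, 6) = 48/2 = 24, so 24 ∣ t. Since 2 ∣ 24, it follows that 2 ∣ t.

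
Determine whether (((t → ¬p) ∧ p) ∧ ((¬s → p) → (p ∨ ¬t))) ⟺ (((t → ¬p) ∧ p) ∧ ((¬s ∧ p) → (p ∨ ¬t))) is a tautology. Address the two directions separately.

(←) Assume the antecedent. If s is true, the antecedent forces (s = T, t = F, p = T), and the consequent holds there. If s is false, the antecedent forces (s = F, t = F, p = T), and the consequent holds there. Either way the consequent holds.

(→) Assume the antecedent. If s is true, the antecedent forces (s = T, t = F, p = T), and the consequent holds there. If s is false, the antecedent forces (s = F, t = F, p = T), and the consequent holds there. Either way the consequent holds.

Both directions hold; the statement is true.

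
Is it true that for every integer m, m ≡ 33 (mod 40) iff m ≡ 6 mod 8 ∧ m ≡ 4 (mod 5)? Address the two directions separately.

Forward direction. This fails: m = 33 gives 33 ≡ 33 (mod 40) but 33 ≡ 1 (mod 8), so the conjunction on the right does not hold.

Converse. This fails: m = 14 satisfies both congruences on the right (14 ≡ 6 mod 8 and 14 ≡ 4 mod 5) yet 14 ≡ 14 (mod 40), not 33.

Neither direction holds.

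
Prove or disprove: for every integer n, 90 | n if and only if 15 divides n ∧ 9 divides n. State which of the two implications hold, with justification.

Only the forward direction holds.

[⇒] If 90 ∣ n, write n = 90q. Since 90 = 6·15, n = 15·(6q), so 15 ∣ n; and since 90 = 10·9, n = 9·(10q), so 9 ∣ n.

[⇐] This fails: take n = 45. Both 15 ∣ 45 and 9 ∣ 45, yet 45 is not a multiple of 90 (since 45 = 0·90 + 45), so 90 ∤ 45.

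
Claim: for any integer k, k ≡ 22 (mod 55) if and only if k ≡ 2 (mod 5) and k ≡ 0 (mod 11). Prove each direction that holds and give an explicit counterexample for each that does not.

Both directions hold.

(⟸) If k ≡ 2 (mod 5) and k ≡ 0 (mod 11), then by the Chinese remainder theorem k ≡ 22 (mod 55). This is exactly k ≡ 22 (mod 55).

(⟹) Suppose k ≡ 22 (mod 55); write k = 55j + 22. Since 5 ∣ 55, reducing mod 5 gives k ≡ 22 ≡ 2 (mod 5); since 11 ∣ 55, reducing mod 11 gives k ≡ 22 ≡ 0 (mod 11).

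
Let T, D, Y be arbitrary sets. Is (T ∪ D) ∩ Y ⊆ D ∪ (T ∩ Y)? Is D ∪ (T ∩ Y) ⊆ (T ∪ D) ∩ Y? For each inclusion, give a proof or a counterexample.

(⟸) This inclusion fails. Take T = ∅, D = {1}, Y = ∅; then 1 ∈ D ∪ (T ∩ Y) but 1 ∉ (T ∪ D) ∩ Y.

(⟹) Let x ∈ (T ∪ D) ∩ Y. Then either x ∈ T ∩ Y and x ∉ D; or x ∈ D ∩ Y and x ∉ T; or x ∈ T ∩ D ∩ Y. In each case x ∈ D ∪ (T ∩ Y), so (T ∪ D) ∩ Y ⊆ D ∪ (T ∩ Y).

(⊆) holds; (⊇) fails.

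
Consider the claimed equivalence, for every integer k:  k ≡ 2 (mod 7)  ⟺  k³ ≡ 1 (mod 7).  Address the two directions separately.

(⇒) Suppose k ≡ 2 (mod 7). Write k = 7j + 2. Then (7j + 2)³ = 343j³ + 294j² + 84j + 8 = 7(49j³ + 42j² + 12j + 1) + 1, so k³ ≡ 1 (mod 7).

(⇐) This fails: take k = 1. Then 1³ = 1 ≡ 1 (mod 7), yet 1 ≡ 1 (mod 7), not 2.

Not equivalent: only (⇒) holds.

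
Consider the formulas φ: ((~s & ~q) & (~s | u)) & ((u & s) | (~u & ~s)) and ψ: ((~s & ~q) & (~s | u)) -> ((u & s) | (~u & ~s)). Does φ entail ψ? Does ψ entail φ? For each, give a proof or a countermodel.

The forward direction holds; the converse fails.

(⟹) Assume the antecedent. If s is true, the antecedent cannot hold. If s is false, the antecedent forces (s = F, u = F, q = F), and the consequent holds there. Either way the consequent holds.

(⟸) This fails. Under s = T, u = F, q = F, the left side is false but the right side is true.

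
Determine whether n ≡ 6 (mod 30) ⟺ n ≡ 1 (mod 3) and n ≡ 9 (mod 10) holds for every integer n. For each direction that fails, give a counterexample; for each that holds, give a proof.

Forward direction. This fails: n = 6 gives 6 ≡ 6 (mod 30) but 6 ≡ 0 (mod 3), so the conjunction on the right does not hold.

Converse. This fails: n = 19 satisfies both congruences on the right (19 ≡ 1 mod 3 and 19 ≡ 9 mod 10) yet 19 ≡ 19 (mod 30), not 6.

Both directions fail.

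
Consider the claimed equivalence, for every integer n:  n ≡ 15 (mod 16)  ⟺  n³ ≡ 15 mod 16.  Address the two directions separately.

Both directions hold.

(⟹) Suppose n ≡ 15 (mod 16). Write n = 16j + 15. Then (16j + 15)³ = 4096j³ + 11520j² + 10800j + 3375 = 16(256j³ + 720j² + 675j + 210) + 15, so n³ ≡ 15 (mod 16).

(⟸) Conversely, suppose n³ ≡ 15 (mod 16). The only residue r in {0, …, 15} with r³ ≡ 15 (mod 16) is r = 15, so n ≡ 15 (mod 16).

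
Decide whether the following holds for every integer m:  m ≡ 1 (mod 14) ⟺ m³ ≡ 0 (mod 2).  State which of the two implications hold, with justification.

Forward direction. This fails: take m = 1. Then 1 ≡ 1 (mod 14), but 1³ = 1 ≡ 1 (mod 2), not 0.

Converse. This fails: take m = 0. Then 0³ = 0 ≡ 0 (mod 2), yet 0 ≡ 0 (mod 14), not 1.

Neither direction holds.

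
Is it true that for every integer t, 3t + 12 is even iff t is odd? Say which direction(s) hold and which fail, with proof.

Forward direction. This fails: t = 6 gives 3t + 12 = 30, which is even, but 6 is even, not odd.

Converse. This also fails: t = 7 is odd, but 3t + 12 = 33 is odd, not even.

Both directions fail.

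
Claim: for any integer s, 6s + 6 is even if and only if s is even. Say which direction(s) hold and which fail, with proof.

Converse. Suppose s is even. Since 6 is even, 6s is even for every s, so 6s + 6 has the same parity as 6, which is even. Hence 6s + 6 is even.

Forward direction. This fails: take s = 3. Then 6s + 6 = 24, which is even, yet s = 3 is odd, not even.

Only the reverse direction holds.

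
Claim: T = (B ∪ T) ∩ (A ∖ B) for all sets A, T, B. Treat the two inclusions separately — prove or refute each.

(⟹) This inclusion fails. Take A = ∅, T = {1}, B = ∅; then 1 ∈ T but 1 ∉ (B ∪ T) ∩ (A ∖ B).

(⟸) Let x ∈ (B ∪ T) ∩ (A ∖ B). Then x ∈ A ∩ T and x ∉ B, from which x ∈ T.

Only the reverse inclusion holds.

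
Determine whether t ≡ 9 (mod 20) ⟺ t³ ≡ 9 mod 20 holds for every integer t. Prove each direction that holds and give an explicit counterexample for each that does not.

Equivalent; both directions hold.

Forward direction. Suppose t ≡ 9 (mod 20). Write t = 20j + 9. Then (20j + 9)³ = 8000j³ + 10800j² + 4860j + 729 = 20(400j³ + 540j² + 243j + 36) + 9, so t³ ≡ 9 (mod 20).

Converse. Suppose t³ ≡ 9 (mod 20). The only residue r in {0, …, 19} with r³ ≡ 9 (mod 20) is r = 9, so t ≡ 9 (mod 20).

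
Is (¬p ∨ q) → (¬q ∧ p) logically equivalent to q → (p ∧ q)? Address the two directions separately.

Only the forward direction holds.

(⟸) This fails. Under q = F, p = F, the left side is false but the right side is true.

(⟹) Assume the antecedent. If q is true, the antecedent cannot hold. If q is false, q → (p ∧ q) reduces to true regardless of the other variables. Either way q → (p ∧ q) holds.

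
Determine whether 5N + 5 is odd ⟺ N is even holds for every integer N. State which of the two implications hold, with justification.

Both directions hold.

(⟸) Suppose N is even; write N = 2j. Then 5N + 5 = 5·(2j) + 5 = 2·5j + 5, which is odd.

(⟹) Suppose 5N + 5 is odd. Since 5 is odd, 5N and N have the same parity, so 5N + 5 ≡ N + 5 (mod 2). As 5 is odd, 5N + 5 is odd exactly when N is even. Thus N is even.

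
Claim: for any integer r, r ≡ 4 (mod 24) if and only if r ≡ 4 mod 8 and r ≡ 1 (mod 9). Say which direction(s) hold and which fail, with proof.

Not equivalent: only (⇐) holds.

(→) This fails: r = 4 gives 4 ≡ 4 (mod 24) but 4 ≡ 4 (mod 9), so the conjunction on the right does not hold.

(←) Conversely, if r ≡ 4 (mod 8) and r ≡ 1 (mod 9), then by the Chinese remainder theorem r ≡ 28 (mod 72). Since 28 ≡ 4 (mod 24) and 24 ∣ 72, we get r ≡ 4 (mod 24).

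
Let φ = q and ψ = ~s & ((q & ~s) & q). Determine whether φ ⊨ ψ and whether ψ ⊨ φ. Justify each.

(⇒) fails; (⇐) holds.

Forward direction. This fails. Under s = T, q = T, the left side is true but the right side is false.

Converse. Assume the antecedent. If s is true, the antecedent cannot hold. If s is false, the antecedent forces (s = F, q = T), and q holds there. Either way q holds.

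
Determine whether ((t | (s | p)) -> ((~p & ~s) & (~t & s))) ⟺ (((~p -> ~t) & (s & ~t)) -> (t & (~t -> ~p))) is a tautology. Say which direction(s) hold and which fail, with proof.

Forward direction. Assume the antecedent. If p is true, the antecedent cannot hold. If p is false, the antecedent forces (p = F, s = F, t = F), and the consequent holds there. Either way the consequent holds.

Converse. This fails. Under p = T, s = F, t = F, the left side is false but the right side is true.

Only the forward direction holds.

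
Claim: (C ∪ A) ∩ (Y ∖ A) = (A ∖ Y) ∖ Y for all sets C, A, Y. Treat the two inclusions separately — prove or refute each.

(⟹) This inclusion fails. Take C = {1}, A = ∅, Y = {1}; then 1 ∈ (C ∪ A) ∩ (Y ∖ A) but 1 ∉ (A ∖ Y) ∖ Y.

(⟸) This inclusion fails. Take C = ∅, A = {1}, Y = ∅; then 1 ∈ (A ∖ Y) ∖ Y but 1 ∉ (C ∪ A) ∩ (Y ∖ A).

(⊆) fails and (⊇) fails.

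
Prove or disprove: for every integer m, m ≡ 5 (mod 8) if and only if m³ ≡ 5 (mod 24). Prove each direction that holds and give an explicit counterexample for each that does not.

(⟹) This fails: take m = 13. Then 13 ≡ 5 (mod 8), but 13³ = 2197 ≡ 13 (mod 24), not 5.

(⟸) Conversely, the residues r modulo 24 with r³ ≡ 5 (mod 24) are exactly {5}, and each is ≡ 5 (mod 8).

The forward direction fails; the converse holds.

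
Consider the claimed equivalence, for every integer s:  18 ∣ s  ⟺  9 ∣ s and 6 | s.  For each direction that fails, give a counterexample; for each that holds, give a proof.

(→) If 18 ∣ s, write s = 18q. Since 18 = 2·9, s = 9·(2q), so 9 ∣ s; and since 18 = 3·6, s = 6·(3q), so 6 ∣ s.

(←) Suppose 9 ∣ s and 6 ∣ s. Any common multiple of 9 and 6 is a multiple of their lcm; here lcm(9, 6) = 9·6/gcd(9, 6) = 54/3 = 18, so 18 ∣ s.

The biconditional holds.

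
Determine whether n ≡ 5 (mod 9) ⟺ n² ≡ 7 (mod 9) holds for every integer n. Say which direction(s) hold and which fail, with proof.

(⟹) Suppose n ≡ 5 (mod 9). Write n = 9j + 5. Then (9j + 5)² = 81j² + 90j + 25 = 9(9j² + 10j + 2) + 7, so n² ≡ 7 (mod 9).

(⟸) This fails: take n = 4. Then 4² = 16 ≡ 7 (mod 9), yet 4 ≡ 4 (mod 9), not 5.

Only the forward implication holds.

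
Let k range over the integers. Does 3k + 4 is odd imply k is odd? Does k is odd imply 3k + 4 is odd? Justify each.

(←) Suppose k is odd; write k = 2j + 1. Then 3k + 4 = 3·(2j + 1) + 4 = 2·3j + 7, which is odd.

(→) Suppose 3k + 4 is odd. Since 3 is odd, 3k and k have the same parity, so 3k + 4 ≡ k + 4 (mod 2). As 4 is even, 3k + 4 is odd exactly when k is odd. Thus k is odd.

Both directions hold; the statement is true.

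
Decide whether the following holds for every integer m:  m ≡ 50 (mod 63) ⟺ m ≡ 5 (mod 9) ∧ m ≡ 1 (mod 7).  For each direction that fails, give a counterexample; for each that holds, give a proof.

Both directions hold.

(⟹) Suppose m ≡ 50 (mod 63); write m = 63j + 50. Since 9 ∣ 63, reducing mod 9 gives m ≡ 50 ≡ 5 (mod 9); since 7 ∣ 63, reducing mod 7 gives m ≡ 50 ≡ 1 (mod 7).

(⟸) Conversely, if m ≡ 5 (mod 9) and m ≡ 1 (mod 7), then by the Chinese remainder theorem m ≡ 50 (mod 63). This is exactly m ≡ 50 (mod 63).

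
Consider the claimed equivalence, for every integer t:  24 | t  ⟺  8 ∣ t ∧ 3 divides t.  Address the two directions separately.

The biconditional holds.

(⇒) If 24 ∣ t, write t = 24q. Since 24 = 3·8, t = 8·(3q), so 8 ∣ t; and since 24 = 8·3, t = 3·(8q), so 3 ∣ t.

(⇐) Suppose 8 ∣ t and 3 ∣ t. Any common multiple of 8 and 3 is a multiple of their lcm; here gcd(8, 3) = 1, so lcm(8, 3) = 8·3 = 24, so 24 ∣ t.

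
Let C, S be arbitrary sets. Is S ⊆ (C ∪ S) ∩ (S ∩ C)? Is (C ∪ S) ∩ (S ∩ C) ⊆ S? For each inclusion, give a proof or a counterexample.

(⊆) fails; (⊇) holds.

(⟹) This inclusion fails. Take C = ∅, S = {1}; then 1 ∈ S but 1 ∉ (C ∪ S) ∩ (S ∩ C).

(⟸) Let x ∈ (C ∪ S) ∩ (S ∩ C). Then x ∈ C ∩ S, from which x ∈ S.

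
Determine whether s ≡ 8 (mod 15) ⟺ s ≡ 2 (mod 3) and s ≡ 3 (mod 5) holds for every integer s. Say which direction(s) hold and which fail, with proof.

Forward direction. Suppose s ≡ 8 (mod 15); write s = 15j + 8. Since 3 ∣ 15, reducing mod 3 gives s ≡ 8 ≡ 2 (mod 3); since 5 ∣ 15, reducing mod 5 gives s ≡ 8 ≡ 3 (mod 5).

Converse. If s ≡ 2 (mod 3) and s ≡ 3 (mod 5), then by the Chinese remainder theorem s ≡ 8 (mod 15). This is exactly s ≡ 8 (mod 15).

The biconditional holds.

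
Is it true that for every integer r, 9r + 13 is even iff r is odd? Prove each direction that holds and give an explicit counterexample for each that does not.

Both implications hold.

(←) Suppose r is odd; write r = 2j + 1. Then 9r + 13 = 9·(2j + 1) + 13 = 2·9j + 22, which is even.

(→) Suppose 9r + 13 is even. Since 9 is odd, 9r and r have the same parity, so 9r + 13 ≡ r + 13 (mod 2). As 13 is odd, 9r + 13 is even exactly when r is odd. Thus r is odd.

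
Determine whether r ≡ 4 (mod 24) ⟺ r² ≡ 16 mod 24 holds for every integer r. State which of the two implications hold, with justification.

(⇒) holds; (⇐) fails.

(⟹) Suppose r ≡ 4 (mod 24). Write r = 24j + 4. Then (24j + 4)² = 576j² + 192j + 16 = 24(24j² + 8j) + 16, so r² ≡ 16 (mod 24).

(⟸) This fails: take r = 8. Then 8² = 64 ≡ 16 (mod 24), yet 8 ≡ 8 (mod 24), not 4.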